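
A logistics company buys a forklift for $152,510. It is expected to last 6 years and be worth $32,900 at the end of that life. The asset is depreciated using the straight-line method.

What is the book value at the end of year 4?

$72,770

Depreciable base = $152,510 − $32,900 = $119,610.
Annual expense = $119,610 / 6 = $19,935.
End of year 1: book value $132,575.
End of year 2: book value $112,640.
End of year 3: book value $92,705.
End of year 4: book value $72,770.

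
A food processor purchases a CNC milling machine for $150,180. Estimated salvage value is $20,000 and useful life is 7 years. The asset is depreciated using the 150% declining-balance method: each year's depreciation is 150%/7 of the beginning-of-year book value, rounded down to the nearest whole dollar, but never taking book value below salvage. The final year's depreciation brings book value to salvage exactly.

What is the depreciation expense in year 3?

Depreciable base = $150,180 − $20,000 = $130,180.
Year 1: ⌊$150,180 × 150%/7⌋ = $32,181. Book value $117,999.
Year 2: ⌊$117,999 × 150%/7⌋ = $25,285. Book value $92,714.
Year 3: ⌊$92,714 × 150%/7⌋ = $19,867. Book value $72,847.

$19,867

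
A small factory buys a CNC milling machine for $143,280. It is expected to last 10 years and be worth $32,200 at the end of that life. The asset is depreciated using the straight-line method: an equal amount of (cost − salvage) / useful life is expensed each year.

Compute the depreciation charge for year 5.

Depreciable base = $143,280 − $32,200 = $111,080.
Annual expense = $111,080 / 10 = $11,108.

$11,108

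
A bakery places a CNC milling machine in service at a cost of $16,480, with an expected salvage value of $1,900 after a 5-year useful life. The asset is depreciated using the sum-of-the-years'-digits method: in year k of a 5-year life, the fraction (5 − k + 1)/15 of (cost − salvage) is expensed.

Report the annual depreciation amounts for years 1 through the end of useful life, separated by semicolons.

Depreciable base = $16,480 − $1,900 = $14,580.
Sum of the years' digits = 5+4+3+2+1 = 15.
Year 1: $14,580 × 5/15 = $4,860. Book value $11,620.
Year 2: $14,580 × 4/15 = $3,888. Book value $7,732.
Year 3: $14,580 × 3/15 = $2,916. Book value $4,816.
Year 4: $14,580 × 2/15 = $1,944. Book value $2,872.
Year 5: $14,580 × 1/15 = $972. Book value $1,900.

$4,860; $3,888; $2,916; $1,944; $972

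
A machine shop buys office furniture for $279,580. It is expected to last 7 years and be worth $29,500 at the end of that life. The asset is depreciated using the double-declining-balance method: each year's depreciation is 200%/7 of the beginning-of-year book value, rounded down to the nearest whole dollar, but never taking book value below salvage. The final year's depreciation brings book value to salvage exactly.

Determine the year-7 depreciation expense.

$7,633

Depreciable base = $279,580 − $29,500 = $250,080.
Year 1: ⌊$279,580 × 200%/7⌋ = $79,880. Book value $199,700.
Year 2: ⌊$199,700 × 200%/7⌋ = $57,057. Book value $142,643.
Year 3: ⌊$142,643 × 200%/7⌋ = $40,755. Book value $101,888.
Year 4: ⌊$101,888 × 200%/7⌋ = $29,110. Book value $72,778.
Year 5: ⌊$72,778 × 200%/7⌋ = $20,793. Book value $51,985.
Year 6: ⌊$51,985 × 200%/7⌋ = $14,852. Book value $37,133.
Year 7 (final): $37,133 − $29,500 = $7,633. Book value $29,500.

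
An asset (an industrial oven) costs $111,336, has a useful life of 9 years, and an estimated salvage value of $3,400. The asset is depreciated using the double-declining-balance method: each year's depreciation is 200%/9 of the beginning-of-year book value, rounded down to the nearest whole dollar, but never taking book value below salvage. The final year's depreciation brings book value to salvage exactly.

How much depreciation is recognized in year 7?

Depreciable base = $111,336 − $3,400 = $107,936.
Year 1: ⌊$111,336 × 200%/9⌋ = $24,741. Book value $86,595.
Year 2: ⌊$86,595 × 200%/9⌋ = $19,243. Book value $67,352.
Year 3: ⌊$67,352 × 200%/9⌋ = $14,967. Book value $52,385.
Year 4: ⌊$52,385 × 200%/9⌋ = $11,641. Book value $40,744.
Year 5: ⌊$40,744 × 200%/9⌋ = $9,054. Book value $31,690.
Year 6: ⌊$31,690 × 200%/9⌋ = $7,042. Book value $24,648.
Year 7: ⌊$24,648 × 200%/9⌋ = $5,477. Book value $19,171.

$5,477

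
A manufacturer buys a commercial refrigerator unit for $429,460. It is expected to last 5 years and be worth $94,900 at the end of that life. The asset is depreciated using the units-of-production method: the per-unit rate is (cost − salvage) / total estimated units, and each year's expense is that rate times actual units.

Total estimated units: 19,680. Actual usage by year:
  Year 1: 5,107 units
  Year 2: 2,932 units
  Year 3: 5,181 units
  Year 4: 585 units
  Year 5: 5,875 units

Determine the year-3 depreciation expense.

$88,077

Depreciable base = $429,460 − $94,900 = $334,560.
Rate = $334,560 / 19,680 units = $17 per unit.
Year 1: 5,107 × $17 = $86,819. Book value $342,641.
Year 2: 2,932 × $17 = $49,844. Book value $292,797.
Year 3: 5,181 × $17 = $88,077. Book value $204,720.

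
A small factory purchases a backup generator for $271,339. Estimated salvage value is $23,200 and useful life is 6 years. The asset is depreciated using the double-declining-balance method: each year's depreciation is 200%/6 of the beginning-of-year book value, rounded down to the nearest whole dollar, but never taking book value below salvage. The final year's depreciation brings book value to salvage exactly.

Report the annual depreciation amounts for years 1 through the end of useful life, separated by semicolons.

$90,446; $60,297; $40,198; $26,799; $17,866; $12,533

Depreciable base = $271,339 − $23,200 = $248,139.
Year 1: ⌊$271,339 × 200%/6⌋ = $90,446. Book value $180,893.
Year 2: ⌊$180,893 × 200%/6⌋ = $60,297. Book value $120,596.
Year 3: ⌊$120,596 × 200%/6⌋ = $40,198. Book value $80,398.
Year 4: ⌊$80,398 × 200%/6⌋ = $26,799. Book value $53,599.
Year 5: ⌊$53,599 × 200%/6⌋ = $17,866. Book value $35,733.
Year 6 (final): $35,733 − $23,200 = $12,533. Book value $23,200.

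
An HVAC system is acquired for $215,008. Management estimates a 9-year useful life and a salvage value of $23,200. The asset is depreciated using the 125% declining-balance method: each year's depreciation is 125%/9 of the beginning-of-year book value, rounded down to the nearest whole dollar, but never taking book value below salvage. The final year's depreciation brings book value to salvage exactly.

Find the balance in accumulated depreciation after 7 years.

$139,519

Depreciable base = $215,008 − $23,200 = $191,808.
Year 1: ⌊$215,008 × 125%/9⌋ = $29,862. Book value $185,146.
Year 2: ⌊$185,146 × 125%/9⌋ = $25,714. Book value $159,432.
Year 3: ⌊$159,432 × 125%/9⌋ = $22,143. Book value $137,289.
Year 4: ⌊$137,289 × 125%/9⌋ = $19,067. Book value $118,222.
Year 5: ⌊$118,222 × 125%/9⌋ = $16,419. Book value $101,803.
Year 6: ⌊$101,803 × 125%/9⌋ = $14,139. Book value $87,664.
Year 7: ⌊$87,664 × 125%/9⌋ = $12,175. Book value $75,489.
Accumulated through year 7 = $215,008 − $75,489 = $139,519.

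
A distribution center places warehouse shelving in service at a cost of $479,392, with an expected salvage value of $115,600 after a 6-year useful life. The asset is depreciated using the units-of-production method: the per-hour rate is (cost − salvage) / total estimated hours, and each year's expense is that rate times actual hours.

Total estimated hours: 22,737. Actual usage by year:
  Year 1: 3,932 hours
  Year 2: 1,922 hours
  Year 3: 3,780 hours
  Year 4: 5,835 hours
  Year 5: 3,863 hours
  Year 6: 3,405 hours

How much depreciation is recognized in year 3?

$60,480

Depreciable base = $479,392 − $115,600 = $363,792.
Rate = $363,792 / 22,737 hours = $16 per hour.
Year 1: 3,932 × $16 = $62,912. Book value $416,480.
Year 2: 1,922 × $16 = $30,752. Book value $385,728.
Year 3: 3,780 × $16 = $60,480. Book value $325,248.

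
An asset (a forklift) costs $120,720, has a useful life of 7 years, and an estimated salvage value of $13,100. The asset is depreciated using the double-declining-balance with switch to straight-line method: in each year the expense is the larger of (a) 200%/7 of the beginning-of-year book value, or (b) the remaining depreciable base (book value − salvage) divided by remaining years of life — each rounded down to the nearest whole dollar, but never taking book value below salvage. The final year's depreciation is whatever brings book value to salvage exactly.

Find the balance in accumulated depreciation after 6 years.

$104,686

Depreciable base = $120,720 − $13,100 = $107,620.
Year 1: DB = ⌊$120,720 × 200%/7⌋ = $34,491; SL = ⌊$107,620/7⌋ = $15,374 → take DB $34,491. Book value $86,229.
Year 2: DB = ⌊$86,229 × 200%/7⌋ = $24,636; SL = ⌊$73,129/6⌋ = $12,188 → take DB $24,636. Book value $61,593.
Year 3: DB = ⌊$61,593 × 200%/7⌋ = $17,598; SL = ⌊$48,493/5⌋ = $9,698 → take DB $17,598. Book value $43,995.
Year 4: DB = ⌊$43,995 × 200%/7⌋ = $12,570; SL = ⌊$30,895/4⌋ = $7,723 → take DB $12,570. Book value $31,425.
Year 5: DB = ⌊$31,425 × 200%/7⌋ = $8,978; SL = ⌊$18,325/3⌋ = $6,108 → take DB $8,978. Book value $22,447.
Year 6: DB = ⌊$22,447 × 200%/7⌋ = $6,413; SL = ⌊$9,347/2⌋ = $4,673 → take DB $6,413. Book value $16,034.
Accumulated through year 6 = $120,720 − $16,034 = $104,686.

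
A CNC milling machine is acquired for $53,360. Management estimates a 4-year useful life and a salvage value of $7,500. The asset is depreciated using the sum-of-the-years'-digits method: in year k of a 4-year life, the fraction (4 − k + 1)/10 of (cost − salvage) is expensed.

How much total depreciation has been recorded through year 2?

Depreciable base = $53,360 − $7,500 = $45,860.
Sum of the years' digits = 4+3+2+1 = 10.
Year 1: $45,860 × 4/10 = $18,344. Book value $35,016.
Year 2: $45,860 × 3/10 = $13,758. Book value $21,258.
Accumulated through year 2 = $53,360 − $21,258 = $32,102.

$32,102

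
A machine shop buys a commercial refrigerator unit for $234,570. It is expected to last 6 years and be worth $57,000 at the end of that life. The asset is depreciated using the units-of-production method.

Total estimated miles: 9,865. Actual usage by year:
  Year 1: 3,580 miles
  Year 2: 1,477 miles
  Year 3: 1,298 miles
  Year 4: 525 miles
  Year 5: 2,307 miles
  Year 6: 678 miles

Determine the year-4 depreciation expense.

Depreciable base = $234,570 − $57,000 = $177,570.
Rate = $177,570 / 9,865 miles = $18 per mile.
Year 1: 3,580 × $18 = $64,440. Book value $170,130.
Year 2: 1,477 × $18 = $26,586. Book value $143,544.
Year 3: 1,298 × $18 = $23,364. Book value $120,180.
Year 4: 525 × $18 = $9,450. Book value $110,730.

$9,450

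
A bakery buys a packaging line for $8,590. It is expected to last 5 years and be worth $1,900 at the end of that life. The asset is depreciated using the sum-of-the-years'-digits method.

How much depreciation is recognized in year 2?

$1,784

Depreciable base = $8,590 − $1,900 = $6,690.
Sum of the years' digits = 5+4+3+2+1 = 15.
Year 1: $6,690 × 5/15 = $2,230. Book value $6,360.
Year 2: $6,690 × 4/15 = $1,784. Book value $4,576.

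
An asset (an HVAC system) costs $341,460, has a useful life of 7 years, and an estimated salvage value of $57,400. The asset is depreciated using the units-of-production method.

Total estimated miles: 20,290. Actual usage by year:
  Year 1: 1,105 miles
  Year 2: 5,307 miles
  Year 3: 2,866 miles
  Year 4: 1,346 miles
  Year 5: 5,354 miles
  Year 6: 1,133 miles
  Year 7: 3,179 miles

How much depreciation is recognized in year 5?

$74,956

Depreciable base = $341,460 − $57,400 = $284,060.
Rate = $284,060 / 20,290 miles = $14 per mile.
Year 1: 1,105 × $14 = $15,470. Book value $325,990.
Year 2: 5,307 × $14 = $74,298. Book value $251,692.
Year 3: 2,866 × $14 = $40,124. Book value $211,568.
Year 4: 1,346 × $14 = $18,844. Book value $192,724.
Year 5: 5,354 × $14 = $74,956. Book value $117,768.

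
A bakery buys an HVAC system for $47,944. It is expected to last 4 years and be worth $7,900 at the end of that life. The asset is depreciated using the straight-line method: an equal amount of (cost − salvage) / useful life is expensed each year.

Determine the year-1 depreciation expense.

$10,011

Depreciable base = $47,944 − $7,900 = $40,044.
Annual expense = $40,044 / 4 = $10,011.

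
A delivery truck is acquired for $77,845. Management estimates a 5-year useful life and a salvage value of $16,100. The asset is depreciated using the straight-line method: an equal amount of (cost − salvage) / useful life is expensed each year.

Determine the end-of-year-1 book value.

$65,496

Depreciable base = $77,845 − $16,100 = $61,745.
Annual expense = $61,745 / 5 = $12,349.
End of year 1: book value $65,496.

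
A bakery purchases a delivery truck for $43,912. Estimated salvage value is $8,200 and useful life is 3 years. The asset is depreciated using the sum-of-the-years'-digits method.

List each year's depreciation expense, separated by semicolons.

$17,856; $11,904; $5,952

Depreciable base = $43,912 − $8,200 = $35,712.
Sum of the years' digits = 3+2+1 = 6.
Year 1: $35,712 × 3/6 = $17,856. Book value $26,056.
Year 2: $35,712 × 2/6 = $11,904. Book value $14,152.
Year 3: $35,712 × 1/6 = $5,952. Book value $8,200.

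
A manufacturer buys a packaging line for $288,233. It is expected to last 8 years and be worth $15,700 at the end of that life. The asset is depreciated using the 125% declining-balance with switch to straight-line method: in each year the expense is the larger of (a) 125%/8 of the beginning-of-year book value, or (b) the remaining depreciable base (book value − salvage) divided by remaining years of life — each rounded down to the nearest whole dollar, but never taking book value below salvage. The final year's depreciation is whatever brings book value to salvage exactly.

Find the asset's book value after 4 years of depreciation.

Depreciable base = $288,233 − $15,700 = $272,533.
Year 1: DB = ⌊$288,233 × 125%/8⌋ = $45,036; SL = ⌊$272,533/8⌋ = $34,066 → take DB $45,036. Book value $243,197.
Year 2: DB = ⌊$243,197 × 125%/8⌋ = $37,999; SL = ⌊$227,497/7⌋ = $32,499 → take DB $37,999. Book value $205,198.
Year 3: DB = ⌊$205,198 × 125%/8⌋ = $32,062; SL = ⌊$189,498/6⌋ = $31,583 → take DB $32,062. Book value $173,136.
Year 4: DB = ⌊$173,136 × 125%/8⌋ = $27,052; SL = ⌊$157,436/5⌋ = $31,487 → take SL $31,487. Book value $141,649.

$141,649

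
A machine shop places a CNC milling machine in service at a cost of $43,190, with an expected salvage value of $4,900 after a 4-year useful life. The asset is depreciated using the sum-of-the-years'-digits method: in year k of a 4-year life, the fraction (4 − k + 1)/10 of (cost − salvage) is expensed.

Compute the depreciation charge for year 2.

Depreciable base = $43,190 − $4,900 = $38,290.
Sum of the years' digits = 4+3+2+1 = 10.
Year 1: $38,290 × 4/10 = $15,316. Book value $27,874.
Year 2: $38,290 × 3/10 = $11,487. Book value $16,387.

$11,487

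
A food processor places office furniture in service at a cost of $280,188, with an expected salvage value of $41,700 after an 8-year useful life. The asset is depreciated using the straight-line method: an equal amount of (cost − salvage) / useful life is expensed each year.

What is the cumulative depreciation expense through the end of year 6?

Depreciable base = $280,188 − $41,700 = $238,488.
Annual expense = $238,488 / 8 = $29,811.
End of year 1: book value $250,377.
End of year 2: book value $220,566.
End of year 3: book value $190,755.
End of year 4: book value $160,944.
End of year 5: book value $131,133.
End of year 6: book value $101,322.
Accumulated through year 6 = $280,188 − $101,322 = $178,866.

$178,866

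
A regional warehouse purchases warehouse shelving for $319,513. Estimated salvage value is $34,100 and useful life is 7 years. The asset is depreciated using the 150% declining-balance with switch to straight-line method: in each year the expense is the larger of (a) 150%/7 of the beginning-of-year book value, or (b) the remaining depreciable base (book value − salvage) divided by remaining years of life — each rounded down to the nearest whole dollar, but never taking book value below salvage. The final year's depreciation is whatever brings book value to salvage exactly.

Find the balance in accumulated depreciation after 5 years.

$226,964

Depreciable base = $319,513 − $34,100 = $285,413.
Year 1: DB = ⌊$319,513 × 150%/7⌋ = $68,467; SL = ⌊$285,413/7⌋ = $40,773 → take DB $68,467. Book value $251,046.
Year 2: DB = ⌊$251,046 × 150%/7⌋ = $53,795; SL = ⌊$216,946/6⌋ = $36,157 → take DB $53,795. Book value $197,251.
Year 3: DB = ⌊$197,251 × 150%/7⌋ = $42,268; SL = ⌊$163,151/5⌋ = $32,630 → take DB $42,268. Book value $154,983.
Year 4: DB = ⌊$154,983 × 150%/7⌋ = $33,210; SL = ⌊$120,883/4⌋ = $30,220 → take DB $33,210. Book value $121,773.
Year 5: DB = ⌊$121,773 × 150%/7⌋ = $26,094; SL = ⌊$87,673/3⌋ = $29,224 → take SL $29,224. Book value $92,549.
Accumulated through year 5 = $319,513 − $92,549 = $226,964.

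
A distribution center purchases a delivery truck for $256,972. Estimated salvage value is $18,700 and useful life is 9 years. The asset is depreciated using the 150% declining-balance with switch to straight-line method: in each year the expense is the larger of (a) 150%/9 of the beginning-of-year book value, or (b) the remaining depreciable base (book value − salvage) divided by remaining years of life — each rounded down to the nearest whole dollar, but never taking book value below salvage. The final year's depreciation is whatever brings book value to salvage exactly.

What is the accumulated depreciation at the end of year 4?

Depreciable base = $256,972 − $18,700 = $238,272.
Year 1: DB = ⌊$256,972 × 150%/9⌋ = $42,828; SL = ⌊$238,272/9⌋ = $26,474 → take DB $42,828. Book value $214,144.
Year 2: DB = ⌊$214,144 × 150%/9⌋ = $35,690; SL = ⌊$195,444/8⌋ = $24,430 → take DB $35,690. Book value $178,454.
Year 3: DB = ⌊$178,454 × 150%/9⌋ = $29,742; SL = ⌊$159,754/7⌋ = $22,822 → take DB $29,742. Book value $148,712.
Year 4: DB = ⌊$148,712 × 150%/9⌋ = $24,785; SL = ⌊$130,012/6⌋ = $21,668 → take DB $24,785. Book value $123,927.
Accumulated through year 4 = $256,972 − $123,927 = $133,045.

$133,045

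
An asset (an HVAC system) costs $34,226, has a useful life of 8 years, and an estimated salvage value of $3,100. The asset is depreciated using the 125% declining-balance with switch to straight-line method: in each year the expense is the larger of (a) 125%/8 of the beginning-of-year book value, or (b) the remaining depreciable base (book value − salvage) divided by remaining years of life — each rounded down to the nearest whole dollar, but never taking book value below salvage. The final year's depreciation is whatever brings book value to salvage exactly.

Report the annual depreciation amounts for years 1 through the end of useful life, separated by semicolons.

$5,347; $4,512; $3,807; $3,492; $3,492; $3,492; $3,492; $3,492

Depreciable base = $34,226 − $3,100 = $31,126.
Year 1: DB = ⌊$34,226 × 125%/8⌋ = $5,347; SL = ⌊$31,126/8⌋ = $3,890 → take DB $5,347. Book value $28,879.
Year 2: DB = ⌊$28,879 × 125%/8⌋ = $4,512; SL = ⌊$25,779/7⌋ = $3,682 → take DB $4,512. Book value $24,367.
Year 3: DB = ⌊$24,367 × 125%/8⌋ = $3,807; SL = ⌊$21,267/6⌋ = $3,544 → take DB $3,807. Book value $20,560.
Year 4: DB = ⌊$20,560 × 125%/8⌋ = $3,212; SL = ⌊$17,460/5⌋ = $3,492 → take SL $3,492. Book value $17,068.
Year 5: DB = ⌊$17,068 × 125%/8⌋ = $2,666; SL = ⌊$13,968/4⌋ = $3,492 → take SL $3,492. Book value $13,576.
Year 6: DB = ⌊$13,576 × 125%/8⌋ = $2,121; SL = ⌊$10,476/3⌋ = $3,492 → take SL $3,492. Book value $10,084.
Year 7: DB = ⌊$10,084 × 125%/8⌋ = $1,575; SL = ⌊$6,984/2⌋ = $3,492 → take SL $3,492. Book value $6,592.
Year 8 (final): $6,592 − $3,100 = $3,492. Book value $3,100.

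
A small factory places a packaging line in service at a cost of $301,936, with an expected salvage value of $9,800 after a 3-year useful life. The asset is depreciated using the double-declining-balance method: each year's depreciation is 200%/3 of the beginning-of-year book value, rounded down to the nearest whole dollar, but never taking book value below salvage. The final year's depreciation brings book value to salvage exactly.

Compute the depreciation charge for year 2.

Depreciable base = $301,936 − $9,800 = $292,136.
Year 1: ⌊$301,936 × 200%/3⌋ = $201,290. Book value $100,646.
Year 2: ⌊$100,646 × 200%/3⌋ = $67,097. Book value $33,549.

$67,097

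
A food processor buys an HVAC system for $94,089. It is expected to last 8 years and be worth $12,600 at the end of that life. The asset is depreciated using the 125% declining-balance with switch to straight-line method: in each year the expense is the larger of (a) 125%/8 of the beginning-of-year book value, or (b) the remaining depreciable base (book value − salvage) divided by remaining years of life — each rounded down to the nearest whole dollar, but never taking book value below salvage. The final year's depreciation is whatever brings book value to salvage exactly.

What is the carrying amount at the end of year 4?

$47,688

Depreciable base = $94,089 − $12,600 = $81,489.
Year 1: DB = ⌊$94,089 × 125%/8⌋ = $14,701; SL = ⌊$81,489/8⌋ = $10,186 → take DB $14,701. Book value $79,388.
Year 2: DB = ⌊$79,388 × 125%/8⌋ = $12,404; SL = ⌊$66,788/7⌋ = $9,541 → take DB $12,404. Book value $66,984.
Year 3: DB = ⌊$66,984 × 125%/8⌋ = $10,466; SL = ⌊$54,384/6⌋ = $9,064 → take DB $10,466. Book value $56,518.
Year 4: DB = ⌊$56,518 × 125%/8⌋ = $8,830; SL = ⌊$43,918/5⌋ = $8,783 → take DB $8,830. Book value $47,688.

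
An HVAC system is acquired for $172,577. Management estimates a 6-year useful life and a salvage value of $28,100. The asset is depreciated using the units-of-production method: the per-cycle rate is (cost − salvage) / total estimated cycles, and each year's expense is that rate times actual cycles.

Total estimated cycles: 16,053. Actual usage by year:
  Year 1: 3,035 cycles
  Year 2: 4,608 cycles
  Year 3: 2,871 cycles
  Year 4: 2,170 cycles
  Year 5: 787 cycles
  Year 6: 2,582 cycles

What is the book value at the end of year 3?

$77,951

Depreciable base = $172,577 − $28,100 = $144,477.
Rate = $144,477 / 16,053 cycles = $9 per cycle.
Year 1: 3,035 × $9 = $27,315. Book value $145,262.
Year 2: 4,608 × $9 = $41,472. Book value $103,790.
Year 3: 2,871 × $9 = $25,839. Book value $77,951.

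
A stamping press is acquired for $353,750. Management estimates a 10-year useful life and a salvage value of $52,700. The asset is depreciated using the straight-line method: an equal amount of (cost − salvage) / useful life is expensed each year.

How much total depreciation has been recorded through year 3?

$90,315

Depreciable base = $353,750 − $52,700 = $301,050.
Annual expense = $301,050 / 10 = $30,105.
End of year 1: book value $323,645.
End of year 2: book value $293,540.
End of year 3: book value $263,435.
Accumulated through year 3 = $353,750 − $263,435 = $90,315.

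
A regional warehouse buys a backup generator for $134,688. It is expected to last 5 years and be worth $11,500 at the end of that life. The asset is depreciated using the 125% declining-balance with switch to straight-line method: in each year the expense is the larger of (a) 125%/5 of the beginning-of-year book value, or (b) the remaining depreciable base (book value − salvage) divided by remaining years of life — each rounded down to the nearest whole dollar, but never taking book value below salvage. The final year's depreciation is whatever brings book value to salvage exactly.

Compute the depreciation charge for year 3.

Depreciable base = $134,688 − $11,500 = $123,188.
Year 1: DB = ⌊$134,688 × 125%/5⌋ = $33,672; SL = ⌊$123,188/5⌋ = $24,637 → take DB $33,672. Book value $101,016.
Year 2: DB = ⌊$101,016 × 125%/5⌋ = $25,254; SL = ⌊$89,516/4⌋ = $22,379 → take DB $25,254. Book value $75,762.
Year 3: DB = ⌊$75,762 × 125%/5⌋ = $18,940; SL = ⌊$64,262/3⌋ = $21,420 → take SL $21,420. Book value $54,342.

$21,420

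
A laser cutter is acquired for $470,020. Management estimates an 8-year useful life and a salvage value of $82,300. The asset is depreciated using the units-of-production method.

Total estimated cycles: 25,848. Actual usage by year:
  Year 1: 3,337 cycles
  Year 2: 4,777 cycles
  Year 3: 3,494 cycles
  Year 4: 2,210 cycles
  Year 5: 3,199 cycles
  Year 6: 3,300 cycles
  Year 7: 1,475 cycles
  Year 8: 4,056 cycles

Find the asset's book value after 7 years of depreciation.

$143,140

Depreciable base = $470,020 − $82,300 = $387,720.
Rate = $387,720 / 25,848 cycles = $15 per cycle.
Year 1: 3,337 × $15 = $50,055. Book value $419,965.
Year 2: 4,777 × $15 = $71,655. Book value $348,310.
Year 3: 3,494 × $15 = $52,410. Book value $295,900.
Year 4: 2,210 × $15 = $33,150. Book value $262,750.
Year 5: 3,199 × $15 = $47,985. Book value $214,765.
Year 6: 3,300 × $15 = $49,500. Book value $165,265.
Year 7: 1,475 × $15 = $22,125. Book value $143,140.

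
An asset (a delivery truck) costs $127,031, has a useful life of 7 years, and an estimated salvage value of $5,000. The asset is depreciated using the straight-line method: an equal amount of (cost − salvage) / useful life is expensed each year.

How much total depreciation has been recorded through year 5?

$87,165

Depreciable base = $127,031 − $5,000 = $122,031.
Annual expense = $122,031 / 7 = $17,433.
End of year 1: book value $109,598.
End of year 2: book value $92,165.
End of year 3: book value $74,732.
End of year 4: book value $57,299.
End of year 5: book value $39,866.
Accumulated through year 5 = $127,031 − $39,866 = $87,165.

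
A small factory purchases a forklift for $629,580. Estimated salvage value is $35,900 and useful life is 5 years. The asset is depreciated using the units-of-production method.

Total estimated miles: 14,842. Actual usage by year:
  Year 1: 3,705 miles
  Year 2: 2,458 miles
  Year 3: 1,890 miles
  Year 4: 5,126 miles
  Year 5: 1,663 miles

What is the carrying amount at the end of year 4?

$102,420

Depreciable base = $629,580 − $35,900 = $593,680.
Rate = $593,680 / 14,842 miles = $40 per mile.
Year 1: 3,705 × $40 = $148,200. Book value $481,380.
Year 2: 2,458 × $40 = $98,320. Book value $383,060.
Year 3: 1,890 × $40 = $75,600. Book value $307,460.
Year 4: 5,126 × $40 = $205,040. Book value $102,420.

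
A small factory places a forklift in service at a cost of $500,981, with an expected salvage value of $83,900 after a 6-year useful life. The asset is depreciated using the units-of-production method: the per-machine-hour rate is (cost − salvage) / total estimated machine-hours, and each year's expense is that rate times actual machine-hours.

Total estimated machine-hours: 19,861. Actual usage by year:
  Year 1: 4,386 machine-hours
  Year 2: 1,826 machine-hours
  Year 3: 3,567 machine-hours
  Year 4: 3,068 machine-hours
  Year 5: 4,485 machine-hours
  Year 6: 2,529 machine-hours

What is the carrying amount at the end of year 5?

Depreciable base = $500,981 − $83,900 = $417,081.
Rate = $417,081 / 19,861 machine-hours = $21 per machine-hour.
Year 1: 4,386 × $21 = $92,106. Book value $408,875.
Year 2: 1,826 × $21 = $38,346. Book value $370,529.
Year 3: 3,567 × $21 = $74,907. Book value $295,622.
Year 4: 3,068 × $21 = $64,428. Book value $231,194.
Year 5: 4,485 × $21 = $94,185. Book value $137,009.

$137,009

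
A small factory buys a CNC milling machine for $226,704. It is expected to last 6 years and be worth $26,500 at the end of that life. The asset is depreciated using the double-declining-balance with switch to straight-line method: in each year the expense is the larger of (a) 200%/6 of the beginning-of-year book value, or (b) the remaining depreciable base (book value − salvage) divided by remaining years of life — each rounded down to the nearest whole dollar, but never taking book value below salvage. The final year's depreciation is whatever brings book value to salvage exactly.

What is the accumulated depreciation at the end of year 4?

Depreciable base = $226,704 − $26,500 = $200,204.
Year 1: DB = ⌊$226,704 × 200%/6⌋ = $75,568; SL = ⌊$200,204/6⌋ = $33,367 → take DB $75,568. Book value $151,136.
Year 2: DB = ⌊$151,136 × 200%/6⌋ = $50,378; SL = ⌊$124,636/5⌋ = $24,927 → take DB $50,378. Book value $100,758.
Year 3: DB = ⌊$100,758 × 200%/6⌋ = $33,586; SL = ⌊$74,258/4⌋ = $18,564 → take DB $33,586. Book value $67,172.
Year 4: DB = ⌊$67,172 × 200%/6⌋ = $22,390; SL = ⌊$40,672/3⌋ = $13,557 → take DB $22,390. Book value $44,782.
Accumulated through year 4 = $226,704 − $44,782 = $181,922.

$181,922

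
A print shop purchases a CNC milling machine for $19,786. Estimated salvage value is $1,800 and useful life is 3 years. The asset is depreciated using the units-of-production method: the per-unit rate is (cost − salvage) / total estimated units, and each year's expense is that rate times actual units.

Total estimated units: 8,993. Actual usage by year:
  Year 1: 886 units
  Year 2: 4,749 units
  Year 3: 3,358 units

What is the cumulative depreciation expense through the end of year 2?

Depreciable base = $19,786 − $1,800 = $17,986.
Rate = $17,986 / 8,993 units = $2 per unit.
Year 1: 886 × $2 = $1,772. Book value $18,014.
Year 2: 4,749 × $2 = $9,498. Book value $8,516.
Accumulated through year 2 = $19,786 − $8,516 = $11,270.

$11,270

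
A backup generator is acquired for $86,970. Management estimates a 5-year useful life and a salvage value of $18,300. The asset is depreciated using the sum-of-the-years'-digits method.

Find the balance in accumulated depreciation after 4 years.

Depreciable base = $86,970 − $18,300 = $68,670.
Sum of the years' digits = 5+4+3+2+1 = 15.
Year 1: $68,670 × 5/15 = $22,890. Book value $64,080.
Year 2: $68,670 × 4/15 = $18,312. Book value $45,768.
Year 3: $68,670 × 3/15 = $13,734. Book value $32,034.
Year 4: $68,670 × 2/15 = $9,156. Book value $22,878.
Accumulated through year 4 = $86,970 − $22,878 = $64,092.

$64,092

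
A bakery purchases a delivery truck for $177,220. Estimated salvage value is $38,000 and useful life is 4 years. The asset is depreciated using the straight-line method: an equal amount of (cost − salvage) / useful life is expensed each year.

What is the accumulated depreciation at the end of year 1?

Depreciable base = $177,220 − $38,000 = $139,220.
Annual expense = $139,220 / 4 = $34,805.
End of year 1: book value $142,415.
Accumulated through year 1 = $177,220 − $142,415 = $34,805.

$34,805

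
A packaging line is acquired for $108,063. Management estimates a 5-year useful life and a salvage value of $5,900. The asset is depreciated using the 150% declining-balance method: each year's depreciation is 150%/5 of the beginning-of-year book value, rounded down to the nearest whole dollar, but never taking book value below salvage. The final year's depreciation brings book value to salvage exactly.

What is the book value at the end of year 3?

$37,067

Depreciable base = $108,063 − $5,900 = $102,163.
Year 1: ⌊$108,063 × 150%/5⌋ = $32,418. Book value $75,645.
Year 2: ⌊$75,645 × 150%/5⌋ = $22,693. Book value $52,952.
Year 3: ⌊$52,952 × 150%/5⌋ = $15,885. Book value $37,067.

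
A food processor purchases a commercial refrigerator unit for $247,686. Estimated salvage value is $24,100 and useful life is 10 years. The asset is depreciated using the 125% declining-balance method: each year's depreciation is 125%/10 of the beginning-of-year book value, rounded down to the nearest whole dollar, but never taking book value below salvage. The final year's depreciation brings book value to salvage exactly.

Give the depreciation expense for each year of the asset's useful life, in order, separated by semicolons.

Depreciable base = $247,686 − $24,100 = $223,586.
Year 1: ⌊$247,686 × 125%/10⌋ = $30,960. Book value $216,726.
Year 2: ⌊$216,726 × 125%/10⌋ = $27,090. Book value $189,636.
Year 3: ⌊$189,636 × 125%/10⌋ = $23,704. Book value $165,932.
Year 4: ⌊$165,932 × 125%/10⌋ = $20,741. Book value $145,191.
Year 5: ⌊$145,191 × 125%/10⌋ = $18,148. Book value $127,043.
Year 6: ⌊$127,043 × 125%/10⌋ = $15,880. Book value $111,163.
Year 7: ⌊$111,163 × 125%/10⌋ = $13,895. Book value $97,268.
Year 8: ⌊$97,268 × 125%/10⌋ = $12,158. Book value $85,110.
Year 9: ⌊$85,110 × 125%/10⌋ = $10,638. Book value $74,472.
Year 10 (final): $74,472 − $24,100 = $50,372. Book value $24,100.

$30,960; $27,090; $23,704; $20,741; $18,148; $15,880; $13,895; $12,158; $10,638; $50,372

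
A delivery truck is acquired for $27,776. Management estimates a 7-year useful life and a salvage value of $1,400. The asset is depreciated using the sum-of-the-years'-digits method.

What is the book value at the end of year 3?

$10,820

Depreciable base = $27,776 − $1,400 = $26,376.
Sum of the years' digits = 7+6+5+4+3+2+1 = 28.
Year 1: $26,376 × 7/28 = $6,594. Book value $21,182.
Year 2: $26,376 × 6/28 = $5,652. Book value $15,530.
Year 3: $26,376 × 5/28 = $4,710. Book value $10,820.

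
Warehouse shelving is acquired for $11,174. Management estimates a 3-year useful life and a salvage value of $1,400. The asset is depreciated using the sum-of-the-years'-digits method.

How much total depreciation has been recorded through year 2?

Depreciable base = $11,174 − $1,400 = $9,774.
Sum of the years' digits = 3+2+1 = 6.
Year 1: $9,774 × 3/6 = $4,887. Book value $6,287.
Year 2: $9,774 × 2/6 = $3,258. Book value $3,029.
Accumulated through year 2 = $11,174 − $3,029 = $8,145.

$8,145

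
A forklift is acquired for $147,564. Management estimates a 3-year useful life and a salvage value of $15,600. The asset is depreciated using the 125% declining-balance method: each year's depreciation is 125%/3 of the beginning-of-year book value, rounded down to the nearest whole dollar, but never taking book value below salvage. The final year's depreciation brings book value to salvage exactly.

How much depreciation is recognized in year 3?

Depreciable base = $147,564 − $15,600 = $131,964.
Year 1: ⌊$147,564 × 125%/3⌋ = $61,485. Book value $86,079.
Year 2: ⌊$86,079 × 125%/3⌋ = $35,866. Book value $50,213.
Year 3 (final): $50,213 − $15,600 = $34,613. Book value $15,600.

$34,613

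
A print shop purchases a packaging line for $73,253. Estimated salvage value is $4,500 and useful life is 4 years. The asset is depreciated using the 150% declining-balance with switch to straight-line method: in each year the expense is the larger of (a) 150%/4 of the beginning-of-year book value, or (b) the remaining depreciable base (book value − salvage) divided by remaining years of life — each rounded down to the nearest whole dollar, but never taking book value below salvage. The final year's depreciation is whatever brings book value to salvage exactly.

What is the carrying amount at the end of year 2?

$28,615

Depreciable base = $73,253 − $4,500 = $68,753.
Year 1: DB = ⌊$73,253 × 150%/4⌋ = $27,469; SL = ⌊$68,753/4⌋ = $17,188 → take DB $27,469. Book value $45,784.
Year 2: DB = ⌊$45,784 × 150%/4⌋ = $17,169; SL = ⌊$41,284/3⌋ = $13,761 → take DB $17,169. Book value $28,615.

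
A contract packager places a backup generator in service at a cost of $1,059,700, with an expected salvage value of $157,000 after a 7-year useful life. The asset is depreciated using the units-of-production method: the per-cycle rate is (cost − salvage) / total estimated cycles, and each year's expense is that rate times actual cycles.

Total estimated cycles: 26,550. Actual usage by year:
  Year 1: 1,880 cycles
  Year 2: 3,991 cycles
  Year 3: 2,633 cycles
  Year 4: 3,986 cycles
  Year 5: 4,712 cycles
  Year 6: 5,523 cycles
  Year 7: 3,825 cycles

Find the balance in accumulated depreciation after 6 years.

$772,650

Depreciable base = $1,059,700 − $157,000 = $902,700.
Rate = $902,700 / 26,550 cycles = $34 per cycle.
Year 1: 1,880 × $34 = $63,920. Book value $995,780.
Year 2: 3,991 × $34 = $135,694. Book value $860,086.
Year 3: 2,633 × $34 = $89,522. Book value $770,564.
Year 4: 3,986 × $34 = $135,524. Book value $635,040.
Year 5: 4,712 × $34 = $160,208. Book value $474,832.
Year 6: 5,523 × $34 = $187,782. Book value $287,050.
Accumulated through year 6 = $1,059,700 − $287,050 = $772,650.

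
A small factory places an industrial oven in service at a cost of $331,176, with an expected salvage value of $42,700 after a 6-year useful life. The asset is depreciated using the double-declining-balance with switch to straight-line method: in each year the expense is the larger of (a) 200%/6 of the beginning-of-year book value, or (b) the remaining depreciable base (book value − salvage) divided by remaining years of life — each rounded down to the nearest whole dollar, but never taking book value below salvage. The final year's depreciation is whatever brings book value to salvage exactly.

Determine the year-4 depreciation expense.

$32,709

Depreciable base = $331,176 − $42,700 = $288,476.
Year 1: DB = ⌊$331,176 × 200%/6⌋ = $110,392; SL = ⌊$288,476/6⌋ = $48,079 → take DB $110,392. Book value $220,784.
Year 2: DB = ⌊$220,784 × 200%/6⌋ = $73,594; SL = ⌊$178,084/5⌋ = $35,616 → take DB $73,594. Book value $147,190.
Year 3: DB = ⌊$147,190 × 200%/6⌋ = $49,063; SL = ⌊$104,490/4⌋ = $26,122 → take DB $49,063. Book value $98,127.
Year 4: DB = ⌊$98,127 × 200%/6⌋ = $32,709; SL = ⌊$55,427/3⌋ = $18,475 → take DB $32,709. Book value $65,418.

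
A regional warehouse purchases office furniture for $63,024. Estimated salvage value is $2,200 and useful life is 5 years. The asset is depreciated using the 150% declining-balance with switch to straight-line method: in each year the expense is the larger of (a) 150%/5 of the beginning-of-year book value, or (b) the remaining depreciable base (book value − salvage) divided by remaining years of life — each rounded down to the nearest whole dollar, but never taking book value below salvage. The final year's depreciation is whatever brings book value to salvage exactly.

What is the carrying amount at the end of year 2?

$30,882

Depreciable base = $63,024 − $2,200 = $60,824.
Year 1: DB = ⌊$63,024 × 150%/5⌋ = $18,907; SL = ⌊$60,824/5⌋ = $12,164 → take DB $18,907. Book value $44,117.
Year 2: DB = ⌊$44,117 × 150%/5⌋ = $13,235; SL = ⌊$41,917/4⌋ = $10,479 → take DB $13,235. Book value $30,882.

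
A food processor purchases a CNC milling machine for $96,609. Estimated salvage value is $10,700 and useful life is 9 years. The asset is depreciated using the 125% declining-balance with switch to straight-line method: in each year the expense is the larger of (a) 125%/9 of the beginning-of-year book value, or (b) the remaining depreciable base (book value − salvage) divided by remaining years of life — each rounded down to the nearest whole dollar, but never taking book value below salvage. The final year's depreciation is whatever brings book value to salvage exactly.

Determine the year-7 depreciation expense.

$8,484

Depreciable base = $96,609 − $10,700 = $85,909.
Year 1: DB = ⌊$96,609 × 125%/9⌋ = $13,417; SL = ⌊$85,909/9⌋ = $9,545 → take DB $13,417. Book value $83,192.
Year 2: DB = ⌊$83,192 × 125%/9⌋ = $11,554; SL = ⌊$72,492/8⌋ = $9,061 → take DB $11,554. Book value $71,638.
Year 3: DB = ⌊$71,638 × 125%/9⌋ = $9,949; SL = ⌊$60,938/7⌋ = $8,705 → take DB $9,949. Book value $61,689.
Year 4: DB = ⌊$61,689 × 125%/9⌋ = $8,567; SL = ⌊$50,989/6⌋ = $8,498 → take DB $8,567. Book value $53,122.
Year 5: DB = ⌊$53,122 × 125%/9⌋ = $7,378; SL = ⌊$42,422/5⌋ = $8,484 → take SL $8,484. Book value $44,638.
Year 6: DB = ⌊$44,638 × 125%/9⌋ = $6,199; SL = ⌊$33,938/4⌋ = $8,484 → take SL $8,484. Book value $36,154.
Year 7: DB = ⌊$36,154 × 125%/9⌋ = $5,021; SL = ⌊$25,454/3⌋ = $8,484 → take SL $8,484. Book value $27,670.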